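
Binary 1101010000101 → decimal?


Positional values:
Bit 0: 1 × 2^0 = 1
Bit 2: 1 × 2^2 = 4
Bit 7: 1 × 2^7 = 128
Bit 9: 1 × 2^9 = 512
Bit 11: 1 × 2^11 = 2048
Bit 12: 1 × 2^12 = 4096
Sum = 1 + 4 + 128 + 512 + 2048 + 4096
= 6789


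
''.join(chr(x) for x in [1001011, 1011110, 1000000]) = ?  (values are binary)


Codes (binary): 1001011 1011110 1000000
Per-code ASCII lookup:
  1001011 = 75  (range 65-90: uppercase, 75 - 65 = 10) → 'K'
  1011110 = 94  (special character) → '^'
  1000000 = 64  (special character) → '@'
= 'K^@'


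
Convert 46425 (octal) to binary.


Each octal digit → 3 binary bits:
  4 = 100
  6 = 110
  4 = 100
  2 = 010
  5 = 101
Concatenate: 100 110 100 010 101
= 100110100010101


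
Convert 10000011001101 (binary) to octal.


Group into 3-bit groups: 010000011001101
  010 = 2
  000 = 0
  011 = 3
  001 = 1
  101 = 5
= 0o20315


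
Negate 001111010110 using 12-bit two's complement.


Original: 001111010110
Step 1 - Invert all bits: 110000101001
Step 2 - Add 1: 110000101001 + 1
= 110000101010 (represents -982)


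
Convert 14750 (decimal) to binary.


Divide by 2 repeatedly:
14750 ÷ 2 = 7375 remainder 0
7375 ÷ 2 = 3687 remainder 1
3687 ÷ 2 = 1843 remainder 1
1843 ÷ 2 = 921 remainder 1
921 ÷ 2 = 460 remainder 1
460 ÷ 2 = 230 remainder 0
230 ÷ 2 = 115 remainder 0
115 ÷ 2 = 57 remainder 1
57 ÷ 2 = 28 remainder 1
28 ÷ 2 = 14 remainder 0
14 ÷ 2 = 7 remainder 0
7 ÷ 2 = 3 remainder 1
3 ÷ 2 = 1 remainder 1
1 ÷ 2 = 0 remainder 1
Reading remainders bottom-up:
= 11100110011110


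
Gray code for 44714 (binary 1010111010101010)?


Binary: 1010111010101010
Gray code: G = B XOR (B >> 1)
B >> 1 = 0101011101010101
1010111010101010 XOR 0101011101010101:
  1 XOR 0 = 1
  0 XOR 1 = 1
  1 XOR 0 = 1
  0 XOR 1 = 1
  1 XOR 0 = 1
  1 XOR 1 = 0
  1 XOR 1 = 0
  0 XOR 1 = 1
  1 XOR 0 = 1
  0 XOR 1 = 1
  1 XOR 0 = 1
  0 XOR 1 = 1
  1 XOR 0 = 1
  0 XOR 1 = 1
  1 XOR 0 = 1
  0 XOR 1 = 1
= 1111100111111111


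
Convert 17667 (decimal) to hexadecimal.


Divide by 16 repeatedly:
17667 ÷ 16 = 1104 remainder 3 (3)
1104 ÷ 16 = 69 remainder 0 (0)
69 ÷ 16 = 4 remainder 5 (5)
4 ÷ 16 = 0 remainder 4 (4)
Reading remainders bottom-up:
= 0x4503


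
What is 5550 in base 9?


Divide by 9 repeatedly:
5550 ÷ 9 = 616 remainder 6
616 ÷ 9 = 68 remainder 4
68 ÷ 9 = 7 remainder 5
7 ÷ 9 = 0 remainder 7
Reading remainders bottom-up:
= 7546


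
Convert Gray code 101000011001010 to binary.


Gray code: 101000011001010
MSB stays the same: 1
Each subsequent bit = prev_binary XOR current_gray:
  B[1] = 1 XOR 0 = 1
  B[2] = 1 XOR 1 = 0
  B[3] = 0 XOR 0 = 0
  B[4] = 0 XOR 0 = 0
  B[5] = 0 XOR 0 = 0
  B[6] = 0 XOR 0 = 0
  B[7] = 0 XOR 1 = 1
  B[8] = 1 XOR 1 = 0
  B[9] = 0 XOR 0 = 0
  B[10] = 0 XOR 0 = 0
  B[11] = 0 XOR 1 = 1
  B[12] = 1 XOR 0 = 1
  B[13] = 1 XOR 1 = 0
  B[14] = 0 XOR 0 = 0
= 110000010001100 (24716 decimal)


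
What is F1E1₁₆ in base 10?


Positional values:
Position 0: 1 × 16^0 = 1 × 1 = 1
Position 1: E × 16^1 = 14 × 16 = 224
Position 2: 1 × 16^2 = 1 × 256 = 256
Position 3: F × 16^3 = 15 × 4096 = 61440
Sum = 1 + 224 + 256 + 61440
= 61921


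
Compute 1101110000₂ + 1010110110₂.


Align and add column by column (LSB to MSB, carry propagating):
  01101110000
+ 01010110110
  -----------
  col 0: 0 + 0 + 0 (carry in) = 0 → bit 0, carry out 0
  col 1: 0 + 1 + 0 (carry in) = 1 → bit 1, carry out 0
  col 2: 0 + 1 + 0 (carry in) = 1 → bit 1, carry out 0
  col 3: 0 + 0 + 0 (carry in) = 0 → bit 0, carry out 0
  col 4: 1 + 1 + 0 (carry in) = 2 → bit 0, carry out 1
  col 5: 1 + 1 + 1 (carry in) = 3 → bit 1, carry out 1
  col 6: 1 + 0 + 1 (carry in) = 2 → bit 0, carry out 1
  col 7: 0 + 1 + 1 (carry in) = 2 → bit 0, carry out 1
  col 8: 1 + 0 + 1 (carry in) = 2 → bit 0, carry out 1
  col 9: 1 + 1 + 1 (carry in) = 3 → bit 1, carry out 1
  col 10: 0 + 0 + 1 (carry in) = 1 → bit 1, carry out 0
Reading bits MSB→LSB: 11000100110
Strip leading zeros: 11000100110
= 11000100110


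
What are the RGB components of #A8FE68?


Hex: #A8FE68
R = A8₁₆ = 168
G = FE₁₆ = 254
B = 68₁₆ = 104
= RGB(168, 254, 104)


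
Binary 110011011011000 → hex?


Group into 4-bit nibbles: 0110011011011000
  0110 = 6
  0110 = 6
  1101 = D
  1000 = 8
= 0x66D8


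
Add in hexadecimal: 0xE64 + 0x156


Align and add column by column (LSB to MSB, each column mod 16 with carry):
  0E64
+ 0156
  ----
  col 0: 4(4) + 6(6) + 0 (carry in) = 10 → A(10), carry out 0
  col 1: 6(6) + 5(5) + 0 (carry in) = 11 → B(11), carry out 0
  col 2: E(14) + 1(1) + 0 (carry in) = 15 → F(15), carry out 0
  col 3: 0(0) + 0(0) + 0 (carry in) = 0 → 0(0), carry out 0
Reading digits MSB→LSB: 0FBA
Strip leading zeros: FBA
= 0xFBA


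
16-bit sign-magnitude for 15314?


Sign bit: 0 (positive)
Magnitude: 15314 = 011101111010010
= 0011101111010010


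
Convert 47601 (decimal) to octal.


Divide by 8 repeatedly:
47601 ÷ 8 = 5950 remainder 1
5950 ÷ 8 = 743 remainder 6
743 ÷ 8 = 92 remainder 7
92 ÷ 8 = 11 remainder 4
11 ÷ 8 = 1 remainder 3
1 ÷ 8 = 0 remainder 1
Reading remainders bottom-up:
= 0o134761


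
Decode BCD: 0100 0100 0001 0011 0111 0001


Each 4-bit group → digit:
  0100 → 4
  0100 → 4
  0001 → 1
  0011 → 3
  0111 → 7
  0001 → 1
= 441371


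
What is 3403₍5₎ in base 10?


Positional values (base 5):
  3 × 5^0 = 3 × 1 = 3
  0 × 5^1 = 0 × 5 = 0
  4 × 5^2 = 4 × 25 = 100
  3 × 5^3 = 3 × 125 = 375
Sum = 3 + 0 + 100 + 375
= 478


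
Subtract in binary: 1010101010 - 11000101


Align and subtract column by column (LSB to MSB, borrowing when needed):
  1010101010
- 0011000101
  ----------
  col 0: (0 - 0 borrow-in) - 1 → borrow from next column: (0+2) - 1 = 1, borrow out 1
  col 1: (1 - 1 borrow-in) - 0 → 0 - 0 = 0, borrow out 0
  col 2: (0 - 0 borrow-in) - 1 → borrow from next column: (0+2) - 1 = 1, borrow out 1
  col 3: (1 - 1 borrow-in) - 0 → 0 - 0 = 0, borrow out 0
  col 4: (0 - 0 borrow-in) - 0 → 0 - 0 = 0, borrow out 0
  col 5: (1 - 0 borrow-in) - 0 → 1 - 0 = 1, borrow out 0
  col 6: (0 - 0 borrow-in) - 1 → borrow from next column: (0+2) - 1 = 1, borrow out 1
  col 7: (1 - 1 borrow-in) - 1 → borrow from next column: (0+2) - 1 = 1, borrow out 1
  col 8: (0 - 1 borrow-in) - 0 → borrow from next column: (-1+2) - 0 = 1, borrow out 1
  col 9: (1 - 1 borrow-in) - 0 → 0 - 0 = 0, borrow out 0
Reading bits MSB→LSB: 0111100101
Strip leading zeros: 111100101
= 111100101


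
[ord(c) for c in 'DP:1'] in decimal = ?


String: 'DP:1'  (4 characters)
Per-character ASCII lookup:
  'D': uppercase starts at 65: 'D' = 65 + 3 = 68
  'P': uppercase starts at 65: 'P' = 65 + 15 = 80
  ':': special character: ':' = 58
  '1': digits start at 48: '1' = 48 + 1 = 49
= 68 80 58 49


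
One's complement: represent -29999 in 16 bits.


Original: 0111010100101111
Invert all bits:
  bit 0: 0 → 1
  bit 1: 1 → 0
  bit 2: 1 → 0
  bit 3: 1 → 0
  bit 4: 0 → 1
  bit 5: 1 → 0
  bit 6: 0 → 1
  bit 7: 1 → 0
  bit 8: 0 → 1
  bit 9: 0 → 1
  bit 10: 1 → 0
  bit 11: 0 → 1
  bit 12: 1 → 0
  bit 13: 1 → 0
  bit 14: 1 → 0
  bit 15: 1 → 0
= 1000101011010000


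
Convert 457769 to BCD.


Each digit → 4-bit binary:
  4 → 0100
  5 → 0101
  7 → 0111
  7 → 0111
  6 → 0110
  9 → 1001
= 0100 0101 0111 0111 0110 1001


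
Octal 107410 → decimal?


Positional values:
Position 0: 0 × 8^0 = 0
Position 1: 1 × 8^1 = 8
Position 2: 4 × 8^2 = 256
Position 3: 7 × 8^3 = 3584
Position 4: 0 × 8^4 = 0
Position 5: 1 × 8^5 = 32768
Sum = 0 + 8 + 256 + 3584 + 0 + 32768
= 36616


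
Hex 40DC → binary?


Each hex digit → 4 binary bits:
  4 = 0100
  0 = 0000
  D = 1101
  C = 1100
Concatenate: 0100 0000 1101 1100
= 0100000011011100


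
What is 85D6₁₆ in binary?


Each hex digit → 4 binary bits:
  8 = 1000
  5 = 0101
  D = 1101
  6 = 0110
Concatenate: 1000 0101 1101 0110
= 1000010111010110


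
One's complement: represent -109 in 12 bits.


Original: 000001101101
Invert all bits:
  bit 0: 0 → 1
  bit 1: 0 → 1
  bit 2: 0 → 1
  bit 3: 0 → 1
  bit 4: 0 → 1
  bit 5: 1 → 0
  bit 6: 1 → 0
  bit 7: 0 → 1
  bit 8: 1 → 0
  bit 9: 1 → 0
  bit 10: 0 → 1
  bit 11: 1 → 0
= 111110010010


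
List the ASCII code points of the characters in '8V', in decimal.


String: '8V'  (2 characters)
Per-character ASCII lookup:
  '8': digits start at 48: '8' = 48 + 8 = 56
  'V': uppercase starts at 65: 'V' = 65 + 21 = 86
= 56 86


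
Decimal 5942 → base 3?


Divide by 3 repeatedly:
5942 ÷ 3 = 1980 remainder 2
1980 ÷ 3 = 660 remainder 0
660 ÷ 3 = 220 remainder 0
220 ÷ 3 = 73 remainder 1
73 ÷ 3 = 24 remainder 1
24 ÷ 3 = 8 remainder 0
8 ÷ 3 = 2 remainder 2
2 ÷ 3 = 0 remainder 2
Reading remainders bottom-up:
= 22011002


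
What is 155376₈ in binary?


Each octal digit → 3 binary bits:
  1 = 001
  5 = 101
  5 = 101
  3 = 011
  7 = 111
  6 = 110
Concatenate: 001 101 101 011 111 110
= 001101101011111110


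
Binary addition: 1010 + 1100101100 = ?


Align and add column by column (LSB to MSB, carry propagating):
  00000001010
+ 01100101100
  -----------
  col 0: 0 + 0 + 0 (carry in) = 0 → bit 0, carry out 0
  col 1: 1 + 0 + 0 (carry in) = 1 → bit 1, carry out 0
  col 2: 0 + 1 + 0 (carry in) = 1 → bit 1, carry out 0
  col 3: 1 + 1 + 0 (carry in) = 2 → bit 0, carry out 1
  col 4: 0 + 0 + 1 (carry in) = 1 → bit 1, carry out 0
  col 5: 0 + 1 + 0 (carry in) = 1 → bit 1, carry out 0
  col 6: 0 + 0 + 0 (carry in) = 0 → bit 0, carry out 0
  col 7: 0 + 0 + 0 (carry in) = 0 → bit 0, carry out 0
  col 8: 0 + 1 + 0 (carry in) = 1 → bit 1, carry out 0
  col 9: 0 + 1 + 0 (carry in) = 1 → bit 1, carry out 0
  col 10: 0 + 0 + 0 (carry in) = 0 → bit 0, carry out 0
Reading bits MSB→LSB: 01100110110
Strip leading zeros: 1100110110
= 1100110110


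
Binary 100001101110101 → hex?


Group into 4-bit nibbles: 0100001101110101
  0100 = 4
  0011 = 3
  0111 = 7
  0101 = 5
= 0x4375


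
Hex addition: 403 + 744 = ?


Align and add column by column (LSB to MSB, each column mod 16 with carry):
  0403
+ 0744
  ----
  col 0: 3(3) + 4(4) + 0 (carry in) = 7 → 7(7), carry out 0
  col 1: 0(0) + 4(4) + 0 (carry in) = 4 → 4(4), carry out 0
  col 2: 4(4) + 7(7) + 0 (carry in) = 11 → B(11), carry out 0
  col 3: 0(0) + 0(0) + 0 (carry in) = 0 → 0(0), carry out 0
Reading digits MSB→LSB: 0B47
Strip leading zeros: B47
= 0xB47


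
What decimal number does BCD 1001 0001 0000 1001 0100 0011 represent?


Each 4-bit group → digit:
  1001 → 9
  0001 → 1
  0000 → 0
  1001 → 9
  0100 → 4
  0011 → 3
= 910943


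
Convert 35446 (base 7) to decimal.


Positional values (base 7):
  6 × 7^0 = 6 × 1 = 6
  4 × 7^1 = 4 × 7 = 28
  4 × 7^2 = 4 × 49 = 196
  5 × 7^3 = 5 × 343 = 1715
  3 × 7^4 = 3 × 2401 = 7203
Sum = 6 + 28 + 196 + 1715 + 7203
= 9148


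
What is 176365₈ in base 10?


Positional values:
Position 0: 5 × 8^0 = 5
Position 1: 6 × 8^1 = 48
Position 2: 3 × 8^2 = 192
Position 3: 6 × 8^3 = 3072
Position 4: 7 × 8^4 = 28672
Position 5: 1 × 8^5 = 32768
Sum = 5 + 48 + 192 + 3072 + 28672 + 32768
= 64757


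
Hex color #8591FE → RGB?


Hex: #8591FE
R = 85₁₆ = 133
G = 91₁₆ = 145
B = FE₁₆ = 254
= RGB(133, 145, 254)


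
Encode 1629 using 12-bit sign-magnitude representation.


Sign bit: 0 (positive)
Magnitude: 1629 = 11001011101
= 011001011101


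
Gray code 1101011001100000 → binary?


Gray code: 1101011001100000
MSB stays the same: 1
Each subsequent bit = prev_binary XOR current_gray:
  B[1] = 1 XOR 1 = 0
  B[2] = 0 XOR 0 = 0
  B[3] = 0 XOR 1 = 1
  B[4] = 1 XOR 0 = 1
  B[5] = 1 XOR 1 = 0
  B[6] = 0 XOR 1 = 1
  B[7] = 1 XOR 0 = 1
  B[8] = 1 XOR 0 = 1
  B[9] = 1 XOR 1 = 0
  B[10] = 0 XOR 1 = 1
  B[11] = 1 XOR 0 = 1
  B[12] = 1 XOR 0 = 1
  B[13] = 1 XOR 0 = 1
  B[14] = 1 XOR 0 = 1
  B[15] = 1 XOR 0 = 1
= 1001101110111111 (39871 decimal)


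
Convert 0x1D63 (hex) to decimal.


Positional values:
Position 0: 3 × 16^0 = 3 × 1 = 3
Position 1: 6 × 16^1 = 6 × 16 = 96
Position 2: D × 16^2 = 13 × 256 = 3328
Position 3: 1 × 16^3 = 1 × 4096 = 4096
Sum = 3 + 96 + 3328 + 4096
= 7523


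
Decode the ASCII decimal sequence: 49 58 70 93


Codes (decimal): 49 58 70 93
Per-code ASCII lookup:
  49  (range 48-57: digits, 49 - 48 = 1) → '1'
  58  (special character) → ':'
  70  (range 65-90: uppercase, 70 - 65 = 5) → 'F'
  93  (special character) → ']'
= '1:F]'


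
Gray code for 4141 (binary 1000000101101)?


Binary: 1000000101101
Gray code: G = B XOR (B >> 1)
B >> 1 = 0100000010110
1000000101101 XOR 0100000010110:
  1 XOR 0 = 1
  0 XOR 1 = 1
  0 XOR 0 = 0
  0 XOR 0 = 0
  0 XOR 0 = 0
  0 XOR 0 = 0
  0 XOR 0 = 0
  1 XOR 0 = 1
  0 XOR 1 = 1
  1 XOR 0 = 1
  1 XOR 1 = 0
  0 XOR 1 = 1
  1 XOR 0 = 1
= 1100000111011


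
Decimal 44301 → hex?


Divide by 16 repeatedly:
44301 ÷ 16 = 2768 remainder 13 (D)
2768 ÷ 16 = 173 remainder 0 (0)
173 ÷ 16 = 10 remainder 13 (D)
10 ÷ 16 = 0 remainder 10 (A)
Reading remainders bottom-up:
= 0xAD0D


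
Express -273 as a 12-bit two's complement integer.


Original: 000100010001
Step 1 - Invert all bits: 111011101110
Step 2 - Add 1: 111011101110 + 1
= 111011101111 (represents -273)


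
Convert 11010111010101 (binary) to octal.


Group into 3-bit groups: 011010111010101
  011 = 3
  010 = 2
  111 = 7
  010 = 2
  101 = 5
= 0o32725


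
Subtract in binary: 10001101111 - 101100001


Align and subtract column by column (LSB to MSB, borrowing when needed):
  10001101111
- 00101100001
  -----------
  col 0: (1 - 0 borrow-in) - 1 → 1 - 1 = 0, borrow out 0
  col 1: (1 - 0 borrow-in) - 0 → 1 - 0 = 1, borrow out 0
  col 2: (1 - 0 borrow-in) - 0 → 1 - 0 = 1, borrow out 0
  col 3: (1 - 0 borrow-in) - 0 → 1 - 0 = 1, borrow out 0
  col 4: (0 - 0 borrow-in) - 0 → 0 - 0 = 0, borrow out 0
  col 5: (1 - 0 borrow-in) - 1 → 1 - 1 = 0, borrow out 0
  col 6: (1 - 0 borrow-in) - 1 → 1 - 1 = 0, borrow out 0
  col 7: (0 - 0 borrow-in) - 0 → 0 - 0 = 0, borrow out 0
  col 8: (0 - 0 borrow-in) - 1 → borrow from next column: (0+2) - 1 = 1, borrow out 1
  col 9: (0 - 1 borrow-in) - 0 → borrow from next column: (-1+2) - 0 = 1, borrow out 1
  col 10: (1 - 1 borrow-in) - 0 → 0 - 0 = 0, borrow out 0
Reading bits MSB→LSB: 01100001110
Strip leading zeros: 1100001110
= 1100001110


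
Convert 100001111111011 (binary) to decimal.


Positional values:
Bit 0: 1 × 2^0 = 1
Bit 1: 1 × 2^1 = 2
Bit 3: 1 × 2^3 = 8
Bit 4: 1 × 2^4 = 16
Bit 5: 1 × 2^5 = 32
Bit 6: 1 × 2^6 = 64
Bit 7: 1 × 2^7 = 128
Bit 8: 1 × 2^8 = 256
Bit 9: 1 × 2^9 = 512
Bit 14: 1 × 2^14 = 16384
Sum = 1 + 2 + 8 + 16 + 32 + 64 + 128 + 256 + 512 + 16384
= 17403


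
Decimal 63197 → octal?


Divide by 8 repeatedly:
63197 ÷ 8 = 7899 remainder 5
7899 ÷ 8 = 987 remainder 3
987 ÷ 8 = 123 remainder 3
123 ÷ 8 = 15 remainder 3
15 ÷ 8 = 1 remainder 7
1 ÷ 8 = 0 remainder 1
Reading remainders bottom-up:
= 0o173335


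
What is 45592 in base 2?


Divide by 2 repeatedly:
45592 ÷ 2 = 22796 remainder 0
22796 ÷ 2 = 11398 remainder 0
11398 ÷ 2 = 5699 remainder 0
5699 ÷ 2 = 2849 remainder 1
2849 ÷ 2 = 1424 remainder 1
1424 ÷ 2 = 712 remainder 0
712 ÷ 2 = 356 remainder 0
356 ÷ 2 = 178 remainder 0
178 ÷ 2 = 89 remainder 0
89 ÷ 2 = 44 remainder 1
44 ÷ 2 = 22 remainder 0
22 ÷ 2 = 11 remainder 0
11 ÷ 2 = 5 remainder 1
5 ÷ 2 = 2 remainder 1
2 ÷ 2 = 1 remainder 0
1 ÷ 2 = 0 remainder 1
Reading remainders bottom-up:
= 1011001000011000


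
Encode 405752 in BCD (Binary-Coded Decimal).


Each digit → 4-bit binary:
  4 → 0100
  0 → 0000
  5 → 0101
  7 → 0111
  5 → 0101
  2 → 0010
= 0100 0000 0101 0111 0101 0010


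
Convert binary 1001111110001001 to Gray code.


Binary: 1001111110001001
Gray code: G = B XOR (B >> 1)
B >> 1 = 0100111111000100
1001111110001001 XOR 0100111111000100:
  1 XOR 0 = 1
  0 XOR 1 = 1
  0 XOR 0 = 0
  1 XOR 0 = 1
  1 XOR 1 = 0
  1 XOR 1 = 0
  1 XOR 1 = 0
  1 XOR 1 = 0
  1 XOR 1 = 0
  0 XOR 1 = 1
  0 XOR 0 = 0
  0 XOR 0 = 0
  1 XOR 0 = 1
  0 XOR 1 = 1
  0 XOR 0 = 0
  1 XOR 0 = 1
= 1101000001001101


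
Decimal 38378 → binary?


Divide by 2 repeatedly:
38378 ÷ 2 = 19189 remainder 0
19189 ÷ 2 = 9594 remainder 1
9594 ÷ 2 = 4797 remainder 0
4797 ÷ 2 = 2398 remainder 1
2398 ÷ 2 = 1199 remainder 0
1199 ÷ 2 = 599 remainder 1
599 ÷ 2 = 299 remainder 1
299 ÷ 2 = 149 remainder 1
149 ÷ 2 = 74 remainder 1
74 ÷ 2 = 37 remainder 0
37 ÷ 2 = 18 remainder 1
18 ÷ 2 = 9 remainder 0
9 ÷ 2 = 4 remainder 1
4 ÷ 2 = 2 remainder 0
2 ÷ 2 = 1 remainder 0
1 ÷ 2 = 0 remainder 1
Reading remainders bottom-up:
= 1001010111101010


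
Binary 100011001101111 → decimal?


Positional values:
Bit 0: 1 × 2^0 = 1
Bit 1: 1 × 2^1 = 2
Bit 2: 1 × 2^2 = 4
Bit 3: 1 × 2^3 = 8
Bit 5: 1 × 2^5 = 32
Bit 6: 1 × 2^6 = 64
Bit 9: 1 × 2^9 = 512
Bit 10: 1 × 2^10 = 1024
Bit 14: 1 × 2^14 = 16384
Sum = 1 + 2 + 4 + 8 + 32 + 64 + 512 + 1024 + 16384
= 18031


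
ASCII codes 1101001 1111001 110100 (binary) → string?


Codes (binary): 1101001 1111001 110100
Per-code ASCII lookup:
  1101001 = 105  (range 97-122: lowercase, 105 - 97 = 8) → 'i'
  1111001 = 121  (range 97-122: lowercase, 121 - 97 = 24) → 'y'
  110100 = 52  (range 48-57: digits, 52 - 48 = 4) → '4'
= 'iy4'


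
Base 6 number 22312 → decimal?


Positional values (base 6):
  2 × 6^0 = 2 × 1 = 2
  1 × 6^1 = 1 × 6 = 6
  3 × 6^2 = 3 × 36 = 108
  2 × 6^3 = 2 × 216 = 432
  2 × 6^4 = 2 × 1296 = 2592
Sum = 2 + 6 + 108 + 432 + 2592
= 3140


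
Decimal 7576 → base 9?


Divide by 9 repeatedly:
7576 ÷ 9 = 841 remainder 7
841 ÷ 9 = 93 remainder 4
93 ÷ 9 = 10 remainder 3
10 ÷ 9 = 1 remainder 1
1 ÷ 9 = 0 remainder 1
Reading remainders bottom-up:
= 11347


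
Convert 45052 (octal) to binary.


Each octal digit → 3 binary bits:
  4 = 100
  5 = 101
  0 = 000
  5 = 101
  2 = 010
Concatenate: 100 101 000 101 010
= 100101000101010


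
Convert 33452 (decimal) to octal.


Divide by 8 repeatedly:
33452 ÷ 8 = 4181 remainder 4
4181 ÷ 8 = 522 remainder 5
522 ÷ 8 = 65 remainder 2
65 ÷ 8 = 8 remainder 1
8 ÷ 8 = 1 remainder 0
1 ÷ 8 = 0 remainder 1
Reading remainders bottom-up:
= 0o101254


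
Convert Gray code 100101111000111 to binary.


Gray code: 100101111000111
MSB stays the same: 1
Each subsequent bit = prev_binary XOR current_gray:
  B[1] = 1 XOR 0 = 1
  B[2] = 1 XOR 0 = 1
  B[3] = 1 XOR 1 = 0
  B[4] = 0 XOR 0 = 0
  B[5] = 0 XOR 1 = 1
  B[6] = 1 XOR 1 = 0
  B[7] = 0 XOR 1 = 1
  B[8] = 1 XOR 1 = 0
  B[9] = 0 XOR 0 = 0
  B[10] = 0 XOR 0 = 0
  B[11] = 0 XOR 0 = 0
  B[12] = 0 XOR 1 = 1
  B[13] = 1 XOR 1 = 0
  B[14] = 0 XOR 1 = 1
= 111001010000101 (29317 decimal)


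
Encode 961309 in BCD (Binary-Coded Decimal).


Each digit → 4-bit binary:
  9 → 1001
  6 → 0110
  1 → 0001
  3 → 0011
  0 → 0000
  9 → 1001
= 1001 0110 0001 0011 0000 1001


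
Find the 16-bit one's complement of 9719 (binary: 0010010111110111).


Original: 0010010111110111
Invert all bits:
  bit 0: 0 → 1
  bit 1: 0 → 1
  bit 2: 1 → 0
  bit 3: 0 → 1
  bit 4: 0 → 1
  bit 5: 1 → 0
  bit 6: 0 → 1
  bit 7: 1 → 0
  bit 8: 1 → 0
  bit 9: 1 → 0
  bit 10: 1 → 0
  bit 11: 1 → 0
  bit 12: 0 → 1
  bit 13: 1 → 0
  bit 14: 1 → 0
  bit 15: 1 → 0
= 1101101000001000


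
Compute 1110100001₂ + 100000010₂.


Align and add column by column (LSB to MSB, carry propagating):
  01110100001
+ 00100000010
  -----------
  col 0: 1 + 0 + 0 (carry in) = 1 → bit 1, carry out 0
  col 1: 0 + 1 + 0 (carry in) = 1 → bit 1, carry out 0
  col 2: 0 + 0 + 0 (carry in) = 0 → bit 0, carry out 0
  col 3: 0 + 0 + 0 (carry in) = 0 → bit 0, carry out 0
  col 4: 0 + 0 + 0 (carry in) = 0 → bit 0, carry out 0
  col 5: 1 + 0 + 0 (carry in) = 1 → bit 1, carry out 0
  col 6: 0 + 0 + 0 (carry in) = 0 → bit 0, carry out 0
  col 7: 1 + 0 + 0 (carry in) = 1 → bit 1, carry out 0
  col 8: 1 + 1 + 0 (carry in) = 2 → bit 0, carry out 1
  col 9: 1 + 0 + 1 (carry in) = 2 → bit 0, carry out 1
  col 10: 0 + 0 + 1 (carry in) = 1 → bit 1, carry out 0
Reading bits MSB→LSB: 10010100011
Strip leading zeros: 10010100011
= 10010100011


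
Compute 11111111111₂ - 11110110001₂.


Align and subtract column by column (LSB to MSB, borrowing when needed):
  11111111111
- 11110110001
  -----------
  col 0: (1 - 0 borrow-in) - 1 → 1 - 1 = 0, borrow out 0
  col 1: (1 - 0 borrow-in) - 0 → 1 - 0 = 1, borrow out 0
  col 2: (1 - 0 borrow-in) - 0 → 1 - 0 = 1, borrow out 0
  col 3: (1 - 0 borrow-in) - 0 → 1 - 0 = 1, borrow out 0
  col 4: (1 - 0 borrow-in) - 1 → 1 - 1 = 0, borrow out 0
  col 5: (1 - 0 borrow-in) - 1 → 1 - 1 = 0, borrow out 0
  col 6: (1 - 0 borrow-in) - 0 → 1 - 0 = 1, borrow out 0
  col 7: (1 - 0 borrow-in) - 1 → 1 - 1 = 0, borrow out 0
  col 8: (1 - 0 borrow-in) - 1 → 1 - 1 = 0, borrow out 0
  col 9: (1 - 0 borrow-in) - 1 → 1 - 1 = 0, borrow out 0
  col 10: (1 - 0 borrow-in) - 1 → 1 - 1 = 0, borrow out 0
Reading bits MSB→LSB: 00001001110
Strip leading zeros: 1001110
= 1001110


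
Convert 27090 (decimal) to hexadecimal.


Divide by 16 repeatedly:
27090 ÷ 16 = 1693 remainder 2 (2)
1693 ÷ 16 = 105 remainder 13 (D)
105 ÷ 16 = 6 remainder 9 (9)
6 ÷ 16 = 0 remainder 6 (6)
Reading remainders bottom-up:
= 0x69D2


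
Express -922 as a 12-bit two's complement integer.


Original: 001110011010
Step 1 - Invert all bits: 110001100101
Step 2 - Add 1: 110001100101 + 1
= 110001100110 (represents -922)


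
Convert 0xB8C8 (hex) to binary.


Each hex digit → 4 binary bits:
  B = 1011
  8 = 1000
  C = 1100
  8 = 1000
Concatenate: 1011 1000 1100 1000
= 1011100011001000


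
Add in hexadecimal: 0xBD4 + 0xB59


Align and add column by column (LSB to MSB, each column mod 16 with carry):
  0BD4
+ 0B59
  ----
  col 0: 4(4) + 9(9) + 0 (carry in) = 13 → D(13), carry out 0
  col 1: D(13) + 5(5) + 0 (carry in) = 18 → 2(2), carry out 1
  col 2: B(11) + B(11) + 1 (carry in) = 23 → 7(7), carry out 1
  col 3: 0(0) + 0(0) + 1 (carry in) = 1 → 1(1), carry out 0
Reading digits MSB→LSB: 172D
Strip leading zeros: 172D
= 0x172D


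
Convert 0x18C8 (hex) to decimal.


Positional values:
Position 0: 8 × 16^0 = 8 × 1 = 8
Position 1: C × 16^1 = 12 × 16 = 192
Position 2: 8 × 16^2 = 8 × 256 = 2048
Position 3: 1 × 16^3 = 1 × 4096 = 4096
Sum = 8 + 192 + 2048 + 4096
= 6344


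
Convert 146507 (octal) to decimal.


Positional values:
Position 0: 7 × 8^0 = 7
Position 1: 0 × 8^1 = 0
Position 2: 5 × 8^2 = 320
Position 3: 6 × 8^3 = 3072
Position 4: 4 × 8^4 = 16384
Position 5: 1 × 8^5 = 32768
Sum = 7 + 0 + 320 + 3072 + 16384 + 32768
= 52551


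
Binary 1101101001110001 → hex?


Group into 4-bit nibbles: 1101101001110001
  1101 = D
  1010 = A
  0111 = 7
  0001 = 1
= 0xDA71


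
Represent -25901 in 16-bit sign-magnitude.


Sign bit: 1 (negative)
Magnitude: 25901 = 110010100101101
= 1110010100101101


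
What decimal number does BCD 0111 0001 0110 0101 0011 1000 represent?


Each 4-bit group → digit:
  0111 → 7
  0001 → 1
  0110 → 6
  0101 → 5
  0011 → 3
  1000 → 8
= 716538


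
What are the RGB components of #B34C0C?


Hex: #B34C0C
R = B3₁₆ = 179
G = 4C₁₆ = 76
B = 0C₁₆ = 12
= RGB(179, 76, 12)


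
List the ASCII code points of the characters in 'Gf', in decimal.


String: 'Gf'  (2 characters)
Per-character ASCII lookup:
  'G': uppercase starts at 65: 'G' = 65 + 6 = 71
  'f': lowercase starts at 97: 'f' = 97 + 5 = 102
= 71 102


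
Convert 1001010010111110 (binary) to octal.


Group into 3-bit groups: 001001010010111110
  001 = 1
  001 = 1
  010 = 2
  010 = 2
  111 = 7
  110 = 6
= 0o112276


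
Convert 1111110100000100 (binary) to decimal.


Positional values:
Bit 2: 1 × 2^2 = 4
Bit 8: 1 × 2^8 = 256
Bit 10: 1 × 2^10 = 1024
Bit 11: 1 × 2^11 = 2048
Bit 12: 1 × 2^12 = 4096
Bit 13: 1 × 2^13 = 8192
Bit 14: 1 × 2^14 = 16384
Bit 15: 1 × 2^15 = 32768
Sum = 4 + 256 + 1024 + 2048 + 4096 + 8192 + 16384 + 32768
= 64772


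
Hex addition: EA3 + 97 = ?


Align and add column by column (LSB to MSB, each column mod 16 with carry):
  0EA3
+ 0097
  ----
  col 0: 3(3) + 7(7) + 0 (carry in) = 10 → A(10), carry out 0
  col 1: A(10) + 9(9) + 0 (carry in) = 19 → 3(3), carry out 1
  col 2: E(14) + 0(0) + 1 (carry in) = 15 → F(15), carry out 0
  col 3: 0(0) + 0(0) + 0 (carry in) = 0 → 0(0), carry out 0
Reading digits MSB→LSB: 0F3A
Strip leading zeros: F3A
= 0xF3A


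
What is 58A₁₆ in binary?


Each hex digit → 4 binary bits:
  5 = 0101
  8 = 1000
  A = 1010
Concatenate: 0101 1000 1010
= 010110001010


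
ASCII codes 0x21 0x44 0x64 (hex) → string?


Codes (hex): 0x21 0x44 0x64
Per-code ASCII lookup:
  0x21 = 33  (special character) → '!'
  0x44 = 68  (range 65-90: uppercase, 68 - 65 = 3) → 'D'
  0x64 = 100  (range 97-122: lowercase, 100 - 97 = 3) → 'd'
= '!Dd'


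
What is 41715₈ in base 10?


Positional values:
Position 0: 5 × 8^0 = 5
Position 1: 1 × 8^1 = 8
Position 2: 7 × 8^2 = 448
Position 3: 1 × 8^3 = 512
Position 4: 4 × 8^4 = 16384
Sum = 5 + 8 + 448 + 512 + 16384
= 17357


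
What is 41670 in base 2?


Divide by 2 repeatedly:
41670 ÷ 2 = 20835 remainder 0
20835 ÷ 2 = 10417 remainder 1
10417 ÷ 2 = 5208 remainder 1
5208 ÷ 2 = 2604 remainder 0
2604 ÷ 2 = 1302 remainder 0
1302 ÷ 2 = 651 remainder 0
651 ÷ 2 = 325 remainder 1
325 ÷ 2 = 162 remainder 1
162 ÷ 2 = 81 remainder 0
81 ÷ 2 = 40 remainder 1
40 ÷ 2 = 20 remainder 0
20 ÷ 2 = 10 remainder 0
10 ÷ 2 = 5 remainder 0
5 ÷ 2 = 2 remainder 1
2 ÷ 2 = 1 remainder 0
1 ÷ 2 = 0 remainder 1
Reading remainders bottom-up:
= 1010001011000110


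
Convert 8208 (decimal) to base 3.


Divide by 3 repeatedly:
8208 ÷ 3 = 2736 remainder 0
2736 ÷ 3 = 912 remainder 0
912 ÷ 3 = 304 remainder 0
304 ÷ 3 = 101 remainder 1
101 ÷ 3 = 33 remainder 2
33 ÷ 3 = 11 remainder 0
11 ÷ 3 = 3 remainder 2
3 ÷ 3 = 1 remainder 0
1 ÷ 3 = 0 remainder 1
Reading remainders bottom-up:
= 102021000


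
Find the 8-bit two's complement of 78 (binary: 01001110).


Original: 01001110
Step 1 - Invert all bits: 10110001
Step 2 - Add 1: 10110001 + 1
= 10110010 (represents -78)


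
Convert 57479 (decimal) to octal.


Divide by 8 repeatedly:
57479 ÷ 8 = 7184 remainder 7
7184 ÷ 8 = 898 remainder 0
898 ÷ 8 = 112 remainder 2
112 ÷ 8 = 14 remainder 0
14 ÷ 8 = 1 remainder 6
1 ÷ 8 = 0 remainder 1
Reading remainders bottom-up:
= 0o160207


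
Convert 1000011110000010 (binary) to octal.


Group into 3-bit groups: 001000011110000010
  001 = 1
  000 = 0
  011 = 3
  110 = 6
  000 = 0
  010 = 2
= 0o103602


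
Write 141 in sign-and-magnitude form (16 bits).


Sign bit: 0 (positive)
Magnitude: 141 = 000000010001101
= 0000000010001101


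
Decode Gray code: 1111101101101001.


Gray code: 1111101101101001
MSB stays the same: 1
Each subsequent bit = prev_binary XOR current_gray:
  B[1] = 1 XOR 1 = 0
  B[2] = 0 XOR 1 = 1
  B[3] = 1 XOR 1 = 0
  B[4] = 0 XOR 1 = 1
  B[5] = 1 XOR 0 = 1
  B[6] = 1 XOR 1 = 0
  B[7] = 0 XOR 1 = 1
  B[8] = 1 XOR 0 = 1
  B[9] = 1 XOR 1 = 0
  B[10] = 0 XOR 1 = 1
  B[11] = 1 XOR 0 = 1
  B[12] = 1 XOR 1 = 0
  B[13] = 0 XOR 0 = 0
  B[14] = 0 XOR 0 = 0
  B[15] = 0 XOR 1 = 1
= 1010110110110001 (44465 decimal)


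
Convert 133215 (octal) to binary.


Each octal digit → 3 binary bits:
  1 = 001
  3 = 011
  3 = 011
  2 = 010
  1 = 001
  5 = 101
Concatenate: 001 011 011 010 001 101
= 001011011010001101


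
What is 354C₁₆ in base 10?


Positional values:
Position 0: C × 16^0 = 12 × 1 = 12
Position 1: 4 × 16^1 = 4 × 16 = 64
Position 2: 5 × 16^2 = 5 × 256 = 1280
Position 3: 3 × 16^3 = 3 × 4096 = 12288
Sum = 12 + 64 + 1280 + 12288
= 13644


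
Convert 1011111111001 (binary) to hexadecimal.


Group into 4-bit nibbles: 0001011111111001
  0001 = 1
  0111 = 7
  1111 = F
  1001 = 9
= 0x17F9


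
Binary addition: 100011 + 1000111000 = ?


Align and add column by column (LSB to MSB, carry propagating):
  00000100011
+ 01000111000
  -----------
  col 0: 1 + 0 + 0 (carry in) = 1 → bit 1, carry out 0
  col 1: 1 + 0 + 0 (carry in) = 1 → bit 1, carry out 0
  col 2: 0 + 0 + 0 (carry in) = 0 → bit 0, carry out 0
  col 3: 0 + 1 + 0 (carry in) = 1 → bit 1, carry out 0
  col 4: 0 + 1 + 0 (carry in) = 1 → bit 1, carry out 0
  col 5: 1 + 1 + 0 (carry in) = 2 → bit 0, carry out 1
  col 6: 0 + 0 + 1 (carry in) = 1 → bit 1, carry out 0
  col 7: 0 + 0 + 0 (carry in) = 0 → bit 0, carry out 0
  col 8: 0 + 0 + 0 (carry in) = 0 → bit 0, carry out 0
  col 9: 0 + 1 + 0 (carry in) = 1 → bit 1, carry out 0
  col 10: 0 + 0 + 0 (carry in) = 0 → bit 0, carry out 0
Reading bits MSB→LSB: 01001011011
Strip leading zeros: 1001011011
= 1001011011


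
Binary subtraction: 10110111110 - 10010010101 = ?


Align and subtract column by column (LSB to MSB, borrowing when needed):
  10110111110
- 10010010101
  -----------
  col 0: (0 - 0 borrow-in) - 1 → borrow from next column: (0+2) - 1 = 1, borrow out 1
  col 1: (1 - 1 borrow-in) - 0 → 0 - 0 = 0, borrow out 0
  col 2: (1 - 0 borrow-in) - 1 → 1 - 1 = 0, borrow out 0
  col 3: (1 - 0 borrow-in) - 0 → 1 - 0 = 1, borrow out 0
  col 4: (1 - 0 borrow-in) - 1 → 1 - 1 = 0, borrow out 0
  col 5: (1 - 0 borrow-in) - 0 → 1 - 0 = 1, borrow out 0
  col 6: (0 - 0 borrow-in) - 0 → 0 - 0 = 0, borrow out 0
  col 7: (1 - 0 borrow-in) - 1 → 1 - 1 = 0, borrow out 0
  col 8: (1 - 0 borrow-in) - 0 → 1 - 0 = 1, borrow out 0
  col 9: (0 - 0 borrow-in) - 0 → 0 - 0 = 0, borrow out 0
  col 10: (1 - 0 borrow-in) - 1 → 1 - 1 = 0, borrow out 0
Reading bits MSB→LSB: 00100101001
Strip leading zeros: 100101001
= 100101001


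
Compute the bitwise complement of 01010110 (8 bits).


Original: 01010110
Invert all bits:
  bit 0: 0 → 1
  bit 1: 1 → 0
  bit 2: 0 → 1
  bit 3: 1 → 0
  bit 4: 0 → 1
  bit 5: 1 → 0
  bit 6: 1 → 0
  bit 7: 0 → 1
= 10101001


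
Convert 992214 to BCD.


Each digit → 4-bit binary:
  9 → 1001
  9 → 1001
  2 → 0010
  2 → 0010
  1 → 0001
  4 → 0100
= 1001 1001 0010 0010 0001 0100


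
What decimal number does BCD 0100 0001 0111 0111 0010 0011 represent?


Each 4-bit group → digit:
  0100 → 4
  0001 → 1
  0111 → 7
  0111 → 7
  0010 → 2
  0011 → 3
= 417723


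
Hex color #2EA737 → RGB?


Hex: #2EA737
R = 2E₁₆ = 46
G = A7₁₆ = 167
B = 37₁₆ = 55
= RGB(46, 167, 55)


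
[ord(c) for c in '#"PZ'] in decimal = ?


String: '#"PZ'  (4 characters)
Per-character ASCII lookup:
  '#': special character: '#' = 35
  '"': special character: '"' = 34
  'P': uppercase starts at 65: 'P' = 65 + 15 = 80
  'Z': uppercase starts at 65: 'Z' = 65 + 25 = 90
= 35 34 80 90


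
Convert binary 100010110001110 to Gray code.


Binary: 100010110001110
Gray code: G = B XOR (B >> 1)
B >> 1 = 010001011000111
100010110001110 XOR 010001011000111:
  1 XOR 0 = 1
  0 XOR 1 = 1
  0 XOR 0 = 0
  0 XOR 0 = 0
  1 XOR 0 = 1
  0 XOR 1 = 1
  1 XOR 0 = 1
  1 XOR 1 = 0
  0 XOR 1 = 1
  0 XOR 0 = 0
  0 XOR 0 = 0
  1 XOR 0 = 1
  1 XOR 1 = 0
  1 XOR 1 = 0
  0 XOR 1 = 1
= 110011101001001


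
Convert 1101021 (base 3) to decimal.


Positional values (base 3):
  1 × 3^0 = 1 × 1 = 1
  2 × 3^1 = 2 × 3 = 6
  0 × 3^2 = 0 × 9 = 0
  1 × 3^3 = 1 × 27 = 27
  0 × 3^4 = 0 × 81 = 0
  1 × 3^5 = 1 × 243 = 243
  1 × 3^6 = 1 × 729 = 729
Sum = 1 + 6 + 0 + 27 + 0 + 243 + 729
= 1006


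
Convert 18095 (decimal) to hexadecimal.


Divide by 16 repeatedly:
18095 ÷ 16 = 1130 remainder 15 (F)
1130 ÷ 16 = 70 remainder 10 (A)
70 ÷ 16 = 4 remainder 6 (6)
4 ÷ 16 = 0 remainder 4 (4)
Reading remainders bottom-up:
= 0x46AF


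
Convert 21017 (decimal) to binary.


Divide by 2 repeatedly:
21017 ÷ 2 = 10508 remainder 1
10508 ÷ 2 = 5254 remainder 0
5254 ÷ 2 = 2627 remainder 0
2627 ÷ 2 = 1313 remainder 1
1313 ÷ 2 = 656 remainder 1
656 ÷ 2 = 328 remainder 0
328 ÷ 2 = 164 remainder 0
164 ÷ 2 = 82 remainder 0
82 ÷ 2 = 41 remainder 0
41 ÷ 2 = 20 remainder 1
20 ÷ 2 = 10 remainder 0
10 ÷ 2 = 5 remainder 0
5 ÷ 2 = 2 remainder 1
2 ÷ 2 = 1 remainder 0
1 ÷ 2 = 0 remainder 1
Reading remainders bottom-up:
= 101001000011001


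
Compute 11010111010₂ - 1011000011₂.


Align and subtract column by column (LSB to MSB, borrowing when needed):
  11010111010
- 01011000011
  -----------
  col 0: (0 - 0 borrow-in) - 1 → borrow from next column: (0+2) - 1 = 1, borrow out 1
  col 1: (1 - 1 borrow-in) - 1 → borrow from next column: (0+2) - 1 = 1, borrow out 1
  col 2: (0 - 1 borrow-in) - 0 → borrow from next column: (-1+2) - 0 = 1, borrow out 1
  col 3: (1 - 1 borrow-in) - 0 → 0 - 0 = 0, borrow out 0
  col 4: (1 - 0 borrow-in) - 0 → 1 - 0 = 1, borrow out 0
  col 5: (1 - 0 borrow-in) - 0 → 1 - 0 = 1, borrow out 0
  col 6: (0 - 0 borrow-in) - 1 → borrow from next column: (0+2) - 1 = 1, borrow out 1
  col 7: (1 - 1 borrow-in) - 1 → borrow from next column: (0+2) - 1 = 1, borrow out 1
  col 8: (0 - 1 borrow-in) - 0 → borrow from next column: (-1+2) - 0 = 1, borrow out 1
  col 9: (1 - 1 borrow-in) - 1 → borrow from next column: (0+2) - 1 = 1, borrow out 1
  col 10: (1 - 1 borrow-in) - 0 → 0 - 0 = 0, borrow out 0
Reading bits MSB→LSB: 01111110111
Strip leading zeros: 1111110111
= 1111110111


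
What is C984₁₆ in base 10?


Positional values:
Position 0: 4 × 16^0 = 4 × 1 = 4
Position 1: 8 × 16^1 = 8 × 16 = 128
Position 2: 9 × 16^2 = 9 × 256 = 2304
Position 3: C × 16^3 = 12 × 4096 = 49152
Sum = 4 + 128 + 2304 + 49152
= 51588


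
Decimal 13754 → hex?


Divide by 16 repeatedly:
13754 ÷ 16 = 859 remainder 10 (A)
859 ÷ 16 = 53 remainder 11 (B)
53 ÷ 16 = 3 remainder 5 (5)
3 ÷ 16 = 0 remainder 3 (3)
Reading remainders bottom-up:
= 0x35BA


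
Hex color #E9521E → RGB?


Hex: #E9521E
R = E9₁₆ = 233
G = 52₁₆ = 82
B = 1E₁₆ = 30
= RGB(233, 82, 30)


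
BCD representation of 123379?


Each digit → 4-bit binary:
  1 → 0001
  2 → 0010
  3 → 0011
  3 → 0011
  7 → 0111
  9 → 1001
= 0001 0010 0011 0011 0111 1001


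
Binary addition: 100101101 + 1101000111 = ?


Align and add column by column (LSB to MSB, carry propagating):
  00100101101
+ 01101000111
  -----------
  col 0: 1 + 1 + 0 (carry in) = 2 → bit 0, carry out 1
  col 1: 0 + 1 + 1 (carry in) = 2 → bit 0, carry out 1
  col 2: 1 + 1 + 1 (carry in) = 3 → bit 1, carry out 1
  col 3: 1 + 0 + 1 (carry in) = 2 → bit 0, carry out 1
  col 4: 0 + 0 + 1 (carry in) = 1 → bit 1, carry out 0
  col 5: 1 + 0 + 0 (carry in) = 1 → bit 1, carry out 0
  col 6: 0 + 1 + 0 (carry in) = 1 → bit 1, carry out 0
  col 7: 0 + 0 + 0 (carry in) = 0 → bit 0, carry out 0
  col 8: 1 + 1 + 0 (carry in) = 2 → bit 0, carry out 1
  col 9: 0 + 1 + 1 (carry in) = 2 → bit 0, carry out 1
  col 10: 0 + 0 + 1 (carry in) = 1 → bit 1, carry out 0
Reading bits MSB→LSB: 10001110100
Strip leading zeros: 10001110100
= 10001110100


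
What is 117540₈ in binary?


Each octal digit → 3 binary bits:
  1 = 001
  1 = 001
  7 = 111
  5 = 101
  4 = 100
  0 = 000
Concatenate: 001 001 111 101 100 000
= 001001111101100000


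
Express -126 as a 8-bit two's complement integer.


Original: 01111110
Step 1 - Invert all bits: 10000001
Step 2 - Add 1: 10000001 + 1
= 10000010 (represents -126)


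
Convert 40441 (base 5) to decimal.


Positional values (base 5):
  1 × 5^0 = 1 × 1 = 1
  4 × 5^1 = 4 × 5 = 20
  4 × 5^2 = 4 × 25 = 100
  0 × 5^3 = 0 × 125 = 0
  4 × 5^4 = 4 × 625 = 2500
Sum = 1 + 20 + 100 + 0 + 2500
= 2621


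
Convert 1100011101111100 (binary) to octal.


Group into 3-bit groups: 001100011101111100
  001 = 1
  100 = 4
  011 = 3
  101 = 5
  111 = 7
  100 = 4
= 0o143574


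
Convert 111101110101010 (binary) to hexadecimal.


Group into 4-bit nibbles: 0111101110101010
  0111 = 7
  1011 = B
  1010 = A
  1010 = A
= 0x7BAA


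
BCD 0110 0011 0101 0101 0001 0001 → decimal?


Each 4-bit group → digit:
  0110 → 6
  0011 → 3
  0101 → 5
  0101 → 5
  0001 → 1
  0001 → 1
= 635511


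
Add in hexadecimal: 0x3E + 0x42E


Align and add column by column (LSB to MSB, each column mod 16 with carry):
  003E
+ 042E
  ----
  col 0: E(14) + E(14) + 0 (carry in) = 28 → C(12), carry out 1
  col 1: 3(3) + 2(2) + 1 (carry in) = 6 → 6(6), carry out 0
  col 2: 0(0) + 4(4) + 0 (carry in) = 4 → 4(4), carry out 0
  col 3: 0(0) + 0(0) + 0 (carry in) = 0 → 0(0), carry out 0
Reading digits MSB→LSB: 046C
Strip leading zeros: 46C
= 0x46C


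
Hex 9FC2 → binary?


Each hex digit → 4 binary bits:
  9 = 1001
  F = 1111
  C = 1100
  2 = 0010
Concatenate: 1001 1111 1100 0010
= 1001111111000010


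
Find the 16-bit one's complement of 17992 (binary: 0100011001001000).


Original: 0100011001001000
Invert all bits:
  bit 0: 0 → 1
  bit 1: 1 → 0
  bit 2: 0 → 1
  bit 3: 0 → 1
  bit 4: 0 → 1
  bit 5: 1 → 0
  bit 6: 1 → 0
  bit 7: 0 → 1
  bit 8: 0 → 1
  bit 9: 1 → 0
  bit 10: 0 → 1
  bit 11: 0 → 1
  bit 12: 1 → 0
  bit 13: 0 → 1
  bit 14: 0 → 1
  bit 15: 0 → 1
= 1011100110110111


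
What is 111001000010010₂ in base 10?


Positional values:
Bit 1: 1 × 2^1 = 2
Bit 4: 1 × 2^4 = 16
Bit 9: 1 × 2^9 = 512
Bit 12: 1 × 2^12 = 4096
Bit 13: 1 × 2^13 = 8192
Bit 14: 1 × 2^14 = 16384
Sum = 2 + 16 + 512 + 4096 + 8192 + 16384
= 29202


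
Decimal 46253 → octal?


Divide by 8 repeatedly:
46253 ÷ 8 = 5781 remainder 5
5781 ÷ 8 = 722 remainder 5
722 ÷ 8 = 90 remainder 2
90 ÷ 8 = 11 remainder 2
11 ÷ 8 = 1 remainder 3
1 ÷ 8 = 0 remainder 1
Reading remainders bottom-up:
= 0o132255


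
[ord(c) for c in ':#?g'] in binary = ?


String: ':#?g'  (4 characters)
Per-character ASCII lookup:
  ':': special character: ':' = 58 → 111010
  '#': special character: '#' = 35 → 100011
  '?': special character: '?' = 63 → 111111
  'g': lowercase starts at 97: 'g' = 97 + 6 = 103 → 1100111
= 111010 100011 111111 1100111


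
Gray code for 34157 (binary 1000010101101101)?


Binary: 1000010101101101
Gray code: G = B XOR (B >> 1)
B >> 1 = 0100001010110110
1000010101101101 XOR 0100001010110110:
  1 XOR 0 = 1
  0 XOR 1 = 1
  0 XOR 0 = 0
  0 XOR 0 = 0
  0 XOR 0 = 0
  1 XOR 0 = 1
  0 XOR 1 = 1
  1 XOR 0 = 1
  0 XOR 1 = 1
  1 XOR 0 = 1
  1 XOR 1 = 0
  0 XOR 1 = 1
  1 XOR 0 = 1
  1 XOR 1 = 0
  0 XOR 1 = 1
  1 XOR 0 = 1
= 1100011111011011


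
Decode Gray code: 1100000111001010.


Gray code: 1100000111001010
MSB stays the same: 1
Each subsequent bit = prev_binary XOR current_gray:
  B[1] = 1 XOR 1 = 0
  B[2] = 0 XOR 0 = 0
  B[3] = 0 XOR 0 = 0
  B[4] = 0 XOR 0 = 0
  B[5] = 0 XOR 0 = 0
  B[6] = 0 XOR 0 = 0
  B[7] = 0 XOR 1 = 1
  B[8] = 1 XOR 1 = 0
  B[9] = 0 XOR 1 = 1
  B[10] = 1 XOR 0 = 1
  B[11] = 1 XOR 0 = 1
  B[12] = 1 XOR 1 = 0
  B[13] = 0 XOR 0 = 0
  B[14] = 0 XOR 1 = 1
  B[15] = 1 XOR 0 = 1
= 1000000101110011 (33139 decimal)


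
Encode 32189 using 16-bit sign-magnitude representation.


Sign bit: 0 (positive)
Magnitude: 32189 = 111110110111101
= 0111110110111101


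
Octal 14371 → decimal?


Positional values:
Position 0: 1 × 8^0 = 1
Position 1: 7 × 8^1 = 56
Position 2: 3 × 8^2 = 192
Position 3: 4 × 8^3 = 2048
Position 4: 1 × 8^4 = 4096
Sum = 1 + 56 + 192 + 2048 + 4096
= 6393


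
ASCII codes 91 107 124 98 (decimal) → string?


Codes (decimal): 91 107 124 98
Per-code ASCII lookup:
  91  (special character) → '['
  107  (range 97-122: lowercase, 107 - 97 = 10) → 'k'
  124  (special character) → '|'
  98  (range 97-122: lowercase, 98 - 97 = 1) → 'b'
= '[k|b'


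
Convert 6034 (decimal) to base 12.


Divide by 12 repeatedly:
6034 ÷ 12 = 502 remainder 10
502 ÷ 12 = 41 remainder 10
41 ÷ 12 = 3 remainder 5
3 ÷ 12 = 0 remainder 3
Reading remainders bottom-up:
= 35AA


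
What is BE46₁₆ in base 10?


Positional values:
Position 0: 6 × 16^0 = 6 × 1 = 6
Position 1: 4 × 16^1 = 4 × 16 = 64
Position 2: E × 16^2 = 14 × 256 = 3584
Position 3: B × 16^3 = 11 × 4096 = 45056
Sum = 6 + 64 + 3584 + 45056
= 48710
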